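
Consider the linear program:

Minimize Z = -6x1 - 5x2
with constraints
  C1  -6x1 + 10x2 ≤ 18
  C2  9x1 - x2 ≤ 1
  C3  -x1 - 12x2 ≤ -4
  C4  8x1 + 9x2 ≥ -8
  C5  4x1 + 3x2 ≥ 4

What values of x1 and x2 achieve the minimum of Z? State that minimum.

Corner points and Z = -6x1 - 5x2:
  (1/3, 2) → Z = -12
  (-7/29, 48/29) → Z = -198/29
  (7/31, 32/31) → Z = -202/31

The binding constraints are -6x1 + 10x2 = 18 and 9x1 - x2 = 1.
Solving simultaneously gives x1 = 1/3, x2 = 2.

x1 = 1/3, x2 = 2, minimum Z = -12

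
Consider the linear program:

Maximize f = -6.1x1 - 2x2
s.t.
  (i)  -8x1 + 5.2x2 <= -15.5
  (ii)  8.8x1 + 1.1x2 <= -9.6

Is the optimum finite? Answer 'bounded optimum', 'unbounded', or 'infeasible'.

unbounded

From the feasible point (-3287/5456, -2665/682), moving in the direction (1.1, -8.8) keeps every constraint satisfied while f increases without bound.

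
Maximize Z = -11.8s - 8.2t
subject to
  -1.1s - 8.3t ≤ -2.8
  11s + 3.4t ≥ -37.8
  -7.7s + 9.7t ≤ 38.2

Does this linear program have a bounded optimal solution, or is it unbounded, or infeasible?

Extreme points and Z = -11.8s - 8.2t:
  (-16163/4378, 329/398) → Z = 402619/10945
  (-2257/604, 587/604) → Z = 27274/755
The feasible region has finitely many vertices and no improving ray; the maximum is 402619/10945 at (-16163/4378, 329/398).

bounded optimum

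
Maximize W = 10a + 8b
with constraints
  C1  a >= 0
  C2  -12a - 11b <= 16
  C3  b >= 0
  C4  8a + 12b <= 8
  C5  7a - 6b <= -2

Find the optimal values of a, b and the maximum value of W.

a = 2/11, b = 6/11, maximum W = 68/11

Feasible corners and W = 10a + 8b:
  (0, 2/3) → W = 16/3
  (0, 1/3) → W = 8/3
  (2/11, 6/11) → W = 68/11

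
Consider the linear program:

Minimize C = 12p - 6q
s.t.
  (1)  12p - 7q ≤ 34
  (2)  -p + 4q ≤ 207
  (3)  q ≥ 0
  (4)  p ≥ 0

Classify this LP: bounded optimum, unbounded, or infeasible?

bounded optimum

Corner points and C = 12p - 6q:
  (1585/41, 2518/41) → C = 3912/41
  (17/6, 0) → C = 34
  (0, 207/4) → C = -621/2
  (0, 0) → C = 0
The feasible region has finitely many vertices and no improving ray; the minimum is -621/2 at (0, 207/4).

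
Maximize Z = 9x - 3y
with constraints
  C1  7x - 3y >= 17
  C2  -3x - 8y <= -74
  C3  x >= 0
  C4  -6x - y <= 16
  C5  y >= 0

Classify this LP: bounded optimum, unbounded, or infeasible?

unbounded

From the feasible point (358/65, 467/65), moving in the direction (3, 7) keeps every constraint satisfied while Z increases without bound.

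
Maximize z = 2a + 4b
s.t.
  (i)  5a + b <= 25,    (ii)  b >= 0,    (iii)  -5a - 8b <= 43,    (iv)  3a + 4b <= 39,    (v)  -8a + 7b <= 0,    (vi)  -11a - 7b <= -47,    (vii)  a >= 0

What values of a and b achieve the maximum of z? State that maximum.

Extreme points and z = 2a + 4b:
  (5, 0) → z = 10
  (175/43, 200/43) → z = 1150/43
  (47/11, 0) → z = 94/11
  (47/19, 376/133) → z = 2162/133

The optimum lies where 5a + b = 25 and -8a + 7b = 0.
Solving simultaneously gives a = 175/43, b = 200/43.

a = 175/43, b = 200/43, maximum z = 1150/43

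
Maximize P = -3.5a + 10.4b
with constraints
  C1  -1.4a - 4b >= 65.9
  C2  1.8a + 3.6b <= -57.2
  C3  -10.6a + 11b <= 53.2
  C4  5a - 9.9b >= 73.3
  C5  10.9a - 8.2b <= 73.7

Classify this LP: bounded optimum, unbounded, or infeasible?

Extreme points and P = -3.5a + 10.4b:
  (-35921/3386, -21606/1693) → P = -3236813/33860
  (-4093/918, -27383/1836) → P = -25111/180
  (-6059/227, -52149/2497) → P = -3090781/24970
The feasible region has finitely many vertices and no improving ray; the maximum is -3236813/33860 at (-35921/3386, -21606/1693).

bounded optimum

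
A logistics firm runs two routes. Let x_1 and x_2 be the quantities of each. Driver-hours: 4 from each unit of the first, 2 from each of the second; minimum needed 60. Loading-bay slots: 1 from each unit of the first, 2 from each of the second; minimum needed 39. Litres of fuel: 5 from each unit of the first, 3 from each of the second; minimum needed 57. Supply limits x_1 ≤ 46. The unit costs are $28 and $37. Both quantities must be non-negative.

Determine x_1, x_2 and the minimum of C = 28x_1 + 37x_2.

Feasible corners and C = 28x_1 + 37x_2:
  (0, 30) → C = 1110
  (39, 0) → C = 1092
  (46, 0) → C = 1288
  (7, 16) → C = 788
The feasible region is unbounded (it extends along (0, 1)), but C strictly increases along every unbounded feasible direction, so there is no improving ray and the minimum is attained at a vertex.

x_1 = 7, x_2 = 16, minimum C = 788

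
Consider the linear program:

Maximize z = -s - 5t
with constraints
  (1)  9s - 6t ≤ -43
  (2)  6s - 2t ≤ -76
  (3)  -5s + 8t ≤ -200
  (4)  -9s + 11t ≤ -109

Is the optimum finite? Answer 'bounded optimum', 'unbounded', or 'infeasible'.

unbounded

From the feasible point (-772/21, -2015/42), moving in the direction (-6, -9) keeps every constraint satisfied while z increases without bound.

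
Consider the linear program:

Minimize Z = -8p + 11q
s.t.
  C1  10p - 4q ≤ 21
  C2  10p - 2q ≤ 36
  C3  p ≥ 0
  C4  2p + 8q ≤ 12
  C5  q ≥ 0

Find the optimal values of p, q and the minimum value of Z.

p = 21/10, q = 0, minimum Z = -84/5

Extreme points and Z = -8p + 11q:
  (27/11, 39/44) → Z = -435/44
  (21/10, 0) → Z = -84/5
  (0, 3/2) → Z = 33/2
  (0, 0) → Z = 0

The optimum lies where 10p - 4q = 21 and q = 0.
Solving simultaneously gives p = 21/10, q = 0.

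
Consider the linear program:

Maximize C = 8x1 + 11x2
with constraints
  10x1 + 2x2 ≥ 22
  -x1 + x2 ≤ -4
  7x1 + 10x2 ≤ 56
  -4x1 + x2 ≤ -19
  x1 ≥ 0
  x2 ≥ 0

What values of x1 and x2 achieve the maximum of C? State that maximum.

Vertices and C = 8x1 + 11x2:
  (96/17, 28/17) → C = 1076/17
  (5, 1) → C = 51
  (8, 0) → C = 64
  (19/4, 0) → C = 38

The optimum lies where 7x1 + 10x2 = 56 and x2 = 0.
Solving simultaneously gives x1 = 8, x2 = 0.

x1 = 8, x2 = 0, maximum C = 64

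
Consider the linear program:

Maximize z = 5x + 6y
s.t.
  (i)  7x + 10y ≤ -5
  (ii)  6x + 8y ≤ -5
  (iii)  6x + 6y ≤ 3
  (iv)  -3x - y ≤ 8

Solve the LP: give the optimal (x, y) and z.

Extreme points and z = 5x + 6y:
  (-5/2, 5/4) → z = -5
  (-75/23, 41/23) → z = -129/23
  (9/2, -4) → z = -3/2
The feasible region is unbounded (it extends along (1, -1), (1, -3)), but z strictly decreases along every unbounded feasible direction, so there is no improving ray and the maximum is attained at a vertex.

At the optimal vertex, 6x + 8y = -5 and 6x + 6y = 3.
Solving simultaneously gives x = 9/2, y = -4.

x = 9/2, y = -4, maximum z = -3/2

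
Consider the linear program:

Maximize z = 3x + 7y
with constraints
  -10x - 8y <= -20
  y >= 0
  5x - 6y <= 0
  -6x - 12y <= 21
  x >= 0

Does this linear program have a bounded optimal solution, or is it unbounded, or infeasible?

From the feasible point (6/5, 1), moving in the direction (0, 1) keeps every constraint satisfied while z increases without bound.

unbounded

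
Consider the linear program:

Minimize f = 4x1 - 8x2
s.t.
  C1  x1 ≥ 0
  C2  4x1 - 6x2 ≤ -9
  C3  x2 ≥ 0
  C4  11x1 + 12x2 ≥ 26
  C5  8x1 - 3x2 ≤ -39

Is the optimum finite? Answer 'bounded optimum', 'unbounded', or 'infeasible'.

From the feasible point (0, 13), moving in the direction (0, 1) keeps every constraint satisfied while f decreases without bound.

unbounded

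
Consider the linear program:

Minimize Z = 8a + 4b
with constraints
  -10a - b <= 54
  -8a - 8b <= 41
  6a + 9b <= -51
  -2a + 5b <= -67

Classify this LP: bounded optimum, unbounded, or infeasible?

Feasible corners and Z = 8a + 4b:
  (331/56, -309/28) → Z = 22/7
  (29/4, -21/2) → Z = 16
The feasible region has finitely many vertices and no improving ray; the minimum is 22/7 at (331/56, -309/28).

bounded optimum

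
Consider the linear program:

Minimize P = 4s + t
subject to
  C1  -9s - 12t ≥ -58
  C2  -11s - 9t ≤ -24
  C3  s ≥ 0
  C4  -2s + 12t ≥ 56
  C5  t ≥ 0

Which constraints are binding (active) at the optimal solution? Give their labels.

Feasible corners and P = 4s + t:
  (0, 29/6) → P = 29/6
  (2/11, 155/33) → P = 179/33
  (0, 14/3) → P = 14/3

The minimum is at (0, 14/3). Substituting into each constraint, equality holds for C3 and C4; the remaining constraints have slack.

C3 and C4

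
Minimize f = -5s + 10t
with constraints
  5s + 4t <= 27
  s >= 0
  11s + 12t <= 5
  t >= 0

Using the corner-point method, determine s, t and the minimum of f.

Feasible corners and f = -5s + 10t:
  (0, 5/12) → f = 25/6
  (0, 0) → f = 0
  (5/11, 0) → f = -25/11

s = 5/11, t = 0, minimum f = -25/11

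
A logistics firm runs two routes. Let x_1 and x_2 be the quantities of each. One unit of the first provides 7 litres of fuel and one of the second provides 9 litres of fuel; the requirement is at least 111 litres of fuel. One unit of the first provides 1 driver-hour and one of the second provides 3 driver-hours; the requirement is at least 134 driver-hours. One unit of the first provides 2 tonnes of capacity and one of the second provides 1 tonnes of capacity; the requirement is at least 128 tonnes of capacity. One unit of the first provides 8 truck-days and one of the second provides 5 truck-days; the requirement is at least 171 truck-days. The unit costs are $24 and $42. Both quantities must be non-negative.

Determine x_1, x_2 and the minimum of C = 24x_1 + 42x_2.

Corner points and C = 24x_1 + 42x_2:
  (0, 128) → C = 5376
  (134, 0) → C = 3216
  (50, 28) → C = 2376
The feasible region is unbounded (it extends along (0, 1), (1, 0)), but C strictly increases along every unbounded feasible direction, so there is no improving ray and the minimum is attained at a vertex.

The optimum lies where x_1 + 3x_2 = 134 and 2x_1 + x_2 = 128.
Solving simultaneously gives x_1 = 50, x_2 = 28.

x_1 = 50, x_2 = 28, minimum C = 2376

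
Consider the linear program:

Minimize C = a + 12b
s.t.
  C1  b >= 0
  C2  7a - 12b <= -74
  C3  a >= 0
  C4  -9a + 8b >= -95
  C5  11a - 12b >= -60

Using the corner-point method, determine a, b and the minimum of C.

a = 7/2, b = 197/24, minimum C = 102

Corner points and C = a + 12b:
  (433/13, 1331/52) → C = 4426/13
  (7/2, 197/24) → C = 102
  (81, 317/4) → C = 1032

At the optimal vertex, 7a - 12b = -74 and 11a - 12b = -60.
Solving simultaneously gives a = 7/2, b = 197/24.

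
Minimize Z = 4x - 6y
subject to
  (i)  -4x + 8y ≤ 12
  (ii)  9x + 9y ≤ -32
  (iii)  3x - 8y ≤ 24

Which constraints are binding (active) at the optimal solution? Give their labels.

(i) and (iii)

Vertices and Z = 4x - 6y:
  (-91/27, -5/27) → Z = -334/27
  (-36, -33/2) → Z = -45
  (-40/99, -104/33) → Z = 1712/99

The minimum is at (-36, -33/2). Substituting into each constraint, equality holds for (i) and (iii); the remaining constraints have slack.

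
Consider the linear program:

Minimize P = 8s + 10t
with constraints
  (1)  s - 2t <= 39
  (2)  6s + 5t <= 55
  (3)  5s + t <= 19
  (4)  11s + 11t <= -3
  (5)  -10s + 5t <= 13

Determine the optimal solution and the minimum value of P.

Corner points and P = 8s + 10t:
  (7, -16) → P = -104
  (-221/15, -403/15) → P = -5798/15
  (53/11, -56/11) → P = -136/11
  (-158/165, 113/165) → P = -134/165

s = -221/15, t = -403/15, minimum P = -5798/15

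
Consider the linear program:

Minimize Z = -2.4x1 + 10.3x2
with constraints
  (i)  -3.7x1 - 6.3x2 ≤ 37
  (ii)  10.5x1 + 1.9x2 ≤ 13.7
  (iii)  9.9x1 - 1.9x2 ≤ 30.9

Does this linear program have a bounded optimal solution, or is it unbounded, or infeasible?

Vertices and Z = -2.4x1 + 10.3x2:
  (12437/6940, -48063/6940) → Z = -5248977/69400
  (223/102, -3147/646) → Z = -21061/380
The feasible region has finitely many vertices and no improving ray; the minimum is -5248977/69400 at (12437/6940, -48063/6940).

bounded optimum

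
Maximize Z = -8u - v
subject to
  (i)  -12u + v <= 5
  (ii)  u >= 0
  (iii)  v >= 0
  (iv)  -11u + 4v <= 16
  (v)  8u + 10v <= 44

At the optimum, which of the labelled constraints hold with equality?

(ii) and (iii)

Corner points and Z = -8u - v:
  (0, 0) → Z = 0
  (0, 4) → Z = -4
  (11/2, 0) → Z = -44
  (8/71, 306/71) → Z = -370/71

The maximum is at (0, 0). Substituting into each constraint, equality holds for (ii) and (iii); the remaining constraints have slack.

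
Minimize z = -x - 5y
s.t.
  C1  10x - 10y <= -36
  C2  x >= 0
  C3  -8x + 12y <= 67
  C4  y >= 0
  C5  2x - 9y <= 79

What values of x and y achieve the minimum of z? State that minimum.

x = 119/20, y = 191/20, minimum z = -537/10

Vertices and z = -x - 5y:
  (0, 18/5) → z = -18
  (119/20, 191/20) → z = -537/10
  (0, 67/12) → z = -335/12

The binding constraints are 10x - 10y = -36 and -8x + 12y = 67.
Solving simultaneously gives x = 119/20, y = 191/20.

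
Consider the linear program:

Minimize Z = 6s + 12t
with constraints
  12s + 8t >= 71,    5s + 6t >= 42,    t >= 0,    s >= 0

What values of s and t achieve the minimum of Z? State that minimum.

Extreme points and Z = 6s + 12t:
  (45/16, 149/32) → Z = 291/4
  (0, 71/8) → Z = 213/2
  (42/5, 0) → Z = 252/5
The feasible region is unbounded (it extends along (0, 1), (1, 0)), but Z strictly increases along every unbounded feasible direction, so there is no improving ray and the minimum is attained at a vertex.

At the optimal vertex, 5s + 6t = 42 and t = 0.
Solving simultaneously gives s = 42/5, t = 0.

s = 42/5, t = 0, minimum Z = 252/5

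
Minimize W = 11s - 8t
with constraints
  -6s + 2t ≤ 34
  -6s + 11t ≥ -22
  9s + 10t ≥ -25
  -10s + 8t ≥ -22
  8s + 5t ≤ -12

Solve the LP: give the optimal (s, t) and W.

s = -97/23, t = 100/23, minimum W = -1867/23

Vertices and W = 11s - 8t:
  (-5, 2) → W = -71
  (-97/23, 100/23) → W = -1867/23
  (-55/159, -116/53) → W = 2179/159
  (-11/59, -124/59) → W = 871/59

The binding constraints are -6s + 2t = 34 and 8s + 5t = -12.
Solving simultaneously gives s = -97/23, t = 100/23.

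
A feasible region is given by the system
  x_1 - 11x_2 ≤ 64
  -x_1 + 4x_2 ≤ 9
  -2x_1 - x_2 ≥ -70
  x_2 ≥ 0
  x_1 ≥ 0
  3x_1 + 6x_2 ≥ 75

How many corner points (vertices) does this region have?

Of the 15 pairwise boundary intersections, those satisfying every inequality are:
  (271/9, 88/9)
  (41/3, 17/3)
  (35, 0)
  (25, 0)

4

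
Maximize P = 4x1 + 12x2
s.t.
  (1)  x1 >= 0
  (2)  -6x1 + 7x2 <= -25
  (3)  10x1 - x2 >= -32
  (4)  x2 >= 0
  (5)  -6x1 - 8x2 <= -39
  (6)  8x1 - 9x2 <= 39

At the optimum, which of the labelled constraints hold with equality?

Corner points and P = 4x1 + 12x2:
  (473/90, 14/15) → P = 290/9
  (24, 17) → P = 300
  (663/118, 39/59) → P = 1794/59

The maximum is at (24, 17). Substituting into each constraint, equality holds for (2) and (6); the remaining constraints have slack.

(2) and (6)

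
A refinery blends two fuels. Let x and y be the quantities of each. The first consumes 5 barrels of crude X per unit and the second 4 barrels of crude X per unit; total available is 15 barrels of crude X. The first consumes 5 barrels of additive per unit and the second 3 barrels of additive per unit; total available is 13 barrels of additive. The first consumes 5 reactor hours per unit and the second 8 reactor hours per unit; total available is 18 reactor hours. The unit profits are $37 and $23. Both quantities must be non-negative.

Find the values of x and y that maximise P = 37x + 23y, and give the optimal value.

x = 2, y = 1, maximum P = 97

Corner points and P = 37x + 23y:
  (0, 0) → P = 0
  (0, 9/4) → P = 207/4
  (13/5, 0) → P = 481/5
  (2, 1) → P = 97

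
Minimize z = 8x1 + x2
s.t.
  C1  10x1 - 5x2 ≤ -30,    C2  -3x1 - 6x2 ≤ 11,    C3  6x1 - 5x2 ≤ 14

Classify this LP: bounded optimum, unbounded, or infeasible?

From the feasible point (-47/15, -4/15), moving in the direction (-6, 3) keeps every constraint satisfied while z decreases without bound.

unbounded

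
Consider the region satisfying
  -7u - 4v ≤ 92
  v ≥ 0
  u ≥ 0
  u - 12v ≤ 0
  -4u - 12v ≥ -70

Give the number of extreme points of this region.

3

Pairwise boundary intersections that survive every other constraint:
  (0, 0)
  (0, 35/6)
  (14, 7/6)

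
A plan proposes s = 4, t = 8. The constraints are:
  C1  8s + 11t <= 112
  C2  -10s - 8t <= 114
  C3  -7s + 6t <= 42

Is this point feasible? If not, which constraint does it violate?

not feasible — violates C1

Constraint C1: 8s + 11t = 120, which is not ≤ 112. All other constraints are satisfied.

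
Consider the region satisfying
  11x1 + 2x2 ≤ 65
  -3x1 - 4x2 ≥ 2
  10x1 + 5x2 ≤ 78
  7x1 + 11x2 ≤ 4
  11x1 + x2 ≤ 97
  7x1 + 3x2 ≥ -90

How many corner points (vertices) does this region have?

5

Of the 15 pairwise boundary intersections, those satisfying every inequality are:
  (132/19, -217/38)
  (129/11, -32)
  (-38/5, 26/5)
  (-501/28, 47/4)
  (381/26, -1669/26)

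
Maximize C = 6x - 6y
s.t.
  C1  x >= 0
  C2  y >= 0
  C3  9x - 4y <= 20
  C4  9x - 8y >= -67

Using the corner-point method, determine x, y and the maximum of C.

x = 20/9, y = 0, maximum C = 40/3

Extreme points and C = 6x - 6y:
  (0, 0) → C = 0
  (0, 67/8) → C = -201/4
  (20/9, 0) → C = 40/3
  (107/9, 87/4) → C = -355/6

The optimum lies where y = 0 and 9x - 4y = 20.
Solving simultaneously gives x = 20/9, y = 0.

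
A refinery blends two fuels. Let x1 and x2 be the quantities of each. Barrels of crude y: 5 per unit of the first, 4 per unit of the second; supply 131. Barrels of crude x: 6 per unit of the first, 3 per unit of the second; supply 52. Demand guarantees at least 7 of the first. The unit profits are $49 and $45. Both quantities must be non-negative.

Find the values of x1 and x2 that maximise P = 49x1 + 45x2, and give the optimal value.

x1 = 7, x2 = 10/3, maximum P = 493

Vertices and P = 49x1 + 45x2:
  (26/3, 0) → P = 1274/3
  (7, 0) → P = 343
  (7, 10/3) → P = 493

The binding constraints are 6x1 + 3x2 = 52 and x1 = 7.
Solving simultaneously gives x1 = 7, x2 = 10/3.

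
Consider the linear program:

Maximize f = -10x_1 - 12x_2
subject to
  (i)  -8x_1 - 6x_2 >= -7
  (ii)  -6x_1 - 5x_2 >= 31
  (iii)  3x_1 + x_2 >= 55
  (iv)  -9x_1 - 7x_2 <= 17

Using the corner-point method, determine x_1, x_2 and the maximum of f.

x_1 = 151/2, x_2 = -199/2, maximum f = 439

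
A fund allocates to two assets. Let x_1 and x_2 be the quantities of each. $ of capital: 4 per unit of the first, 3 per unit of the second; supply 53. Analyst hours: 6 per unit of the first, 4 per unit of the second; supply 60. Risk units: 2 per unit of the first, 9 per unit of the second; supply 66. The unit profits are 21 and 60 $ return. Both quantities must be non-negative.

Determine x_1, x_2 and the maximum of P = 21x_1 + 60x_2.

Feasible corners and P = 21x_1 + 60x_2:
  (0, 0) → P = 0
  (0, 22/3) → P = 440
  (10, 0) → P = 210
  (6, 6) → P = 486

The optimum lies where 6x_1 + 4x_2 = 60 and 2x_1 + 9x_2 = 66.
Solving simultaneously gives x_1 = 6, x_2 = 6.

x_1 = 6, x_2 = 6, maximum P = 486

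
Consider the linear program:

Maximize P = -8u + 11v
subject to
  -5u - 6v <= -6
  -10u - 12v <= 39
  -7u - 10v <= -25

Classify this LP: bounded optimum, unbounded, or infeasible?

unbounded

From the feasible point (-45/4, 83/8), moving in the direction (-12, 10) keeps every constraint satisfied while P increases without bound.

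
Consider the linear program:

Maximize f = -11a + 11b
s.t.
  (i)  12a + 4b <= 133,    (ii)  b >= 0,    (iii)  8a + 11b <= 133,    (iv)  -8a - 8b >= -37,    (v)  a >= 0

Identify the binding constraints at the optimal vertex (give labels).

(iv) and (v)

Vertices and f = -11a + 11b:
  (37/8, 0) → f = -407/8
  (0, 0) → f = 0
  (0, 37/8) → f = 407/8

The maximum is at (0, 37/8). Substituting into each constraint, equality holds for (iv) and (v); the remaining constraints have slack.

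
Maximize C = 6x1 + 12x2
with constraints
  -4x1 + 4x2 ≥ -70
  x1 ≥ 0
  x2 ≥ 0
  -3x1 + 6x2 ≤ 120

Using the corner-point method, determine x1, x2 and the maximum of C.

Vertices and C = 6x1 + 12x2:
  (35/2, 0) → C = 105
  (75, 115/2) → C = 1140
  (0, 0) → C = 0
  (0, 20) → C = 240

The optimum lies where -4x1 + 4x2 = -70 and -3x1 + 6x2 = 120.
Solving simultaneously gives x1 = 75, x2 = 115/2.

x1 = 75, x2 = 115/2, maximum C = 1140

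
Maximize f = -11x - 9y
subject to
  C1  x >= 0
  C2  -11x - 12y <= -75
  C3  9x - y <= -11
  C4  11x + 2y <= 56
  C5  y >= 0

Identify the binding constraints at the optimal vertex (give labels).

Extreme points and f = -11x - 9y:
  (0, 11) → f = -99
  (0, 28) → f = -252
  (34/29, 625/29) → f = -5999/29

The maximum is at (0, 11). Substituting into each constraint, equality holds for C1 and C3; the remaining constraints have slack.

C1 and C3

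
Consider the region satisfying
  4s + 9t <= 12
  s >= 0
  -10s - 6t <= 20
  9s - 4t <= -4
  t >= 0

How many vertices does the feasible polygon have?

3

Intersecting each pair of boundary lines and keeping only the points that satisfy every inequality leaves:
  (0, 4/3)
  (12/97, 124/97)
  (0, 1)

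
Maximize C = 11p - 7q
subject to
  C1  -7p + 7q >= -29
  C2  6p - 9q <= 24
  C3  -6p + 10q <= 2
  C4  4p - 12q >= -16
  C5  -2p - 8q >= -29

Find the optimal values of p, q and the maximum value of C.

Corner points and C = 11p - 7q:
  (31/7, 2/7) → C = 327/7
  (87/14, 29/14) → C = 377/7
  (137/34, 89/34) → C = 26
The feasible region is unbounded (it extends along (-5, -3), (-3, -2)), but C strictly decreases along every unbounded feasible direction, so there is no improving ray and the maximum is attained at a vertex.

The binding constraints are -7p + 7q = -29 and -2p - 8q = -29.
Solving simultaneously gives p = 87/14, q = 29/14.

p = 87/14, q = 29/14, maximum C = 377/7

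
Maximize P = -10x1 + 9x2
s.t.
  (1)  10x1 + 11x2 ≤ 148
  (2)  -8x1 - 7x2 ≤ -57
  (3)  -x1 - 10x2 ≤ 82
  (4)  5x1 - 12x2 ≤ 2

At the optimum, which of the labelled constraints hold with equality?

Extreme points and P = -10x1 + 9x2:
  (-409/18, 307/9) → P = 4808/9
  (1798/175, 144/35) → P = -460/7
  (698/131, 269/131) → P = -4559/131

The maximum is at (-409/18, 307/9). Substituting into each constraint, equality holds for (1) and (2); the remaining constraints have slack.

(1) and (2)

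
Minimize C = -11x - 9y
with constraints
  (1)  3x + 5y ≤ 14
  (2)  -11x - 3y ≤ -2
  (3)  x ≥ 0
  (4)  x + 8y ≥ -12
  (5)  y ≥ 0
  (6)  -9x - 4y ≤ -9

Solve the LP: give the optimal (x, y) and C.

x = 14/3, y = 0, minimum C = -154/3

Feasible corners and C = -11x - 9y:
  (0, 14/5) → C = -126/5
  (14/3, 0) → C = -154/3
  (0, 9/4) → C = -81/4
  (1, 0) → C = -11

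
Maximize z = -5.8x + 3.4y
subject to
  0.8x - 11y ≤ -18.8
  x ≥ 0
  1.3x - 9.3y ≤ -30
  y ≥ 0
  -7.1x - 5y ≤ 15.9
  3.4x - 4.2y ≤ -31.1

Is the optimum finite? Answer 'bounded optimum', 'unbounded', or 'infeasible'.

unbounded

From the feasible point (0, 311/42), moving in the direction (0, 1) keeps every constraint satisfied while z increases without bound.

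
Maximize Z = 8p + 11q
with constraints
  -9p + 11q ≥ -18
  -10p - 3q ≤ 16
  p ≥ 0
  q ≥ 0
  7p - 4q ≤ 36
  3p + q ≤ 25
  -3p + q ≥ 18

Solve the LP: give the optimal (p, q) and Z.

Feasible corners and Z = 8p + 11q:
  (0, 25) → Z = 275
  (0, 18) → Z = 198
  (7/6, 43/2) → Z = 1475/6

p = 0, q = 25, maximum Z = 275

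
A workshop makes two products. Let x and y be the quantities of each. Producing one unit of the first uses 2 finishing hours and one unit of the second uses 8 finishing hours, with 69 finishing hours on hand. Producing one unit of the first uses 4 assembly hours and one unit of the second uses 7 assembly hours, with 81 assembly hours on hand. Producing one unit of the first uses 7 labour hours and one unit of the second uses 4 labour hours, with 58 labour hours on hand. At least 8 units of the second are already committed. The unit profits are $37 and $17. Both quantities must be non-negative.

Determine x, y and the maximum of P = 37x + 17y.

The binding constraints are 2x + 8y = 69 and y = 8.
Solving simultaneously gives x = 5/2, y = 8.

x = 5/2, y = 8, maximum P = 457/2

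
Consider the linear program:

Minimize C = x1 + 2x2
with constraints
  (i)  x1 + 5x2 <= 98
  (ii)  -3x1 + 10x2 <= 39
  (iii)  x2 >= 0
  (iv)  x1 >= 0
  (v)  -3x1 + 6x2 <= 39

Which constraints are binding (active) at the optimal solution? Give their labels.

Corner points and C = x1 + 2x2:
  (157/5, 333/25) → C = 1451/25
  (98, 0) → C = 98
  (0, 39/10) → C = 39/5
  (0, 0) → C = 0

The minimum is at (0, 0). Substituting into each constraint, equality holds for (iii) and (iv); the remaining constraints have slack.

(iii) and (iv)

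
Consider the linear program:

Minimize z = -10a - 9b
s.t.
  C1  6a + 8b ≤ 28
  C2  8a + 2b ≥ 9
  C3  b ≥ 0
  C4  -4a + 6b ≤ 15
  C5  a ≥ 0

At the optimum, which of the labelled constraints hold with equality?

Vertices and z = -10a - 9b:
  (14/3, 0) → z = -140/3
  (12/17, 101/34) → z = -1149/34
  (9/8, 0) → z = -45/4
  (3/7, 39/14) → z = -411/14

The minimum is at (14/3, 0). Substituting into each constraint, equality holds for C1 and C3; the remaining constraints have slack.

C1 and C3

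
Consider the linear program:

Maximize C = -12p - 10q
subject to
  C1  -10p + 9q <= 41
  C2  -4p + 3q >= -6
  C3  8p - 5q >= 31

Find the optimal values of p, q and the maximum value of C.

p = 63/4, q = 19, maximum C = -379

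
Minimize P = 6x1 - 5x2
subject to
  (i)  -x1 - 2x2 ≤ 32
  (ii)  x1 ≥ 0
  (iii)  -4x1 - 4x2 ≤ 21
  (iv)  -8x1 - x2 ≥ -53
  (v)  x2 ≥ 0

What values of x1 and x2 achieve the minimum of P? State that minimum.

Extreme points and P = 6x1 - 5x2:
  (0, 53) → P = -265
  (0, 0) → P = 0
  (53/8, 0) → P = 159/4

x1 = 0, x2 = 53, minimum P = -265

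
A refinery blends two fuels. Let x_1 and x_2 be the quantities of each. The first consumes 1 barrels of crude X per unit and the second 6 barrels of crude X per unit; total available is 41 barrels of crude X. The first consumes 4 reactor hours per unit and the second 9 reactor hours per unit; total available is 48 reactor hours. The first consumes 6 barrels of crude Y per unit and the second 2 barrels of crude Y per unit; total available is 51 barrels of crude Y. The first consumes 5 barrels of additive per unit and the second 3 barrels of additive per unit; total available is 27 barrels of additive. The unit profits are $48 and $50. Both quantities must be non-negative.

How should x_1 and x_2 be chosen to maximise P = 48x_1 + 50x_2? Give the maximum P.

Vertices and P = 48x_1 + 50x_2:
  (0, 0) → P = 0
  (0, 16/3) → P = 800/3
  (27/5, 0) → P = 1296/5
  (3, 4) → P = 344

x_1 = 3, x_2 = 4, maximum P = 344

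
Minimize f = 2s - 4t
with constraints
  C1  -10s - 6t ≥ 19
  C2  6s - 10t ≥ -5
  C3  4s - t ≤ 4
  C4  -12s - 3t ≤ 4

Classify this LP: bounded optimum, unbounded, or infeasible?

The boundaries -10s - 6t = 19 and 6s - 10t = -5 meet at (-55/34, -8/17), but that point violates -12s - 3t ≤ 4. Every candidate vertex is excluded by some other constraint, so the feasible region is empty.

infeasible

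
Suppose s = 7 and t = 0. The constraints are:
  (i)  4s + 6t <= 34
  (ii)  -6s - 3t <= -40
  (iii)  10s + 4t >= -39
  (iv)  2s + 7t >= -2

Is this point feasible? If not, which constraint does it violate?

(i): 28 ≤ 34 ✓
(ii): -42 ≤ -40 ✓
(iii): 70 ≥ -39 ✓
(iv): 14 ≥ -2 ✓

feasible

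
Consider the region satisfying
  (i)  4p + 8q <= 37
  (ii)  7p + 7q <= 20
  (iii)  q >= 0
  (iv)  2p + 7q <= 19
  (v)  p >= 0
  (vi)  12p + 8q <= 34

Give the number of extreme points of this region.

Pairwise boundary intersections that survive every other constraint:
  (1/5, 93/35)
  (39/14, 1/14)
  (0, 0)
  (17/6, 0)
  (0, 19/7)

5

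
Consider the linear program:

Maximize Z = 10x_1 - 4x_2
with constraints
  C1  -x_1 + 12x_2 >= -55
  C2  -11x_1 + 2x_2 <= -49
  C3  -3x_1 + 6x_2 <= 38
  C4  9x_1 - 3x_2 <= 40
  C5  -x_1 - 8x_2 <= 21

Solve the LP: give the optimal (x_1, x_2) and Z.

x_1 = 67/15, x_2 = 1/15, maximum Z = 222/5

Corner points and Z = 10x_1 - 4x_2:
  (37/6, 113/12) → Z = 24
  (67/15, 1/15) → Z = 222/5
  (118/15, 154/15) → Z = 188/5

At the optimal vertex, -11x_1 + 2x_2 = -49 and 9x_1 - 3x_2 = 40.
Solving simultaneously gives x_1 = 67/15, x_2 = 1/15.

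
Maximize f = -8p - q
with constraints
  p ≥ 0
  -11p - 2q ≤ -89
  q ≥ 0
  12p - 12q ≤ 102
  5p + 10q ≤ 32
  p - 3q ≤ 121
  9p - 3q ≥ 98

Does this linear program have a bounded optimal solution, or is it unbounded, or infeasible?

The boundaries 12p - 12q = 102 and 9p - 3q = 98 meet at (145/12, 43/12), but that point violates 5p + 10q ≤ 32. Every candidate vertex is excluded by some other constraint, so the feasible region is empty.

infeasible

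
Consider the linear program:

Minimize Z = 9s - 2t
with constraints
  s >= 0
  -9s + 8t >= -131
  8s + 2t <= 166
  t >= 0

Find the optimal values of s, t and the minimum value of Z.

s = 0, t = 83, minimum Z = -166

Feasible corners and Z = 9s - 2t:
  (0, 83) → Z = -166
  (0, 0) → Z = 0
  (795/41, 223/41) → Z = 6709/41
  (131/9, 0) → Z = 131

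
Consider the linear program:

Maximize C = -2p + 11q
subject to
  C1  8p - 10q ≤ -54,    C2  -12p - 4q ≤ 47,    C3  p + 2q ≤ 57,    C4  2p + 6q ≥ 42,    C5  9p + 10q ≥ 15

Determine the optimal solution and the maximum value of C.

p = -161/10, q = 731/20, maximum C = 1737/4

Extreme points and C = -2p + 11q:
  (231/13, 255/13) → C = 2343/13
  (24/17, 111/17) → C = 69
  (-161/10, 731/20) → C = 1737/4
  (-225/32, 299/32) → C = 3739/32

The binding constraints are -12p - 4q = 47 and p + 2q = 57.
Solving simultaneously gives p = -161/10, q = 731/20.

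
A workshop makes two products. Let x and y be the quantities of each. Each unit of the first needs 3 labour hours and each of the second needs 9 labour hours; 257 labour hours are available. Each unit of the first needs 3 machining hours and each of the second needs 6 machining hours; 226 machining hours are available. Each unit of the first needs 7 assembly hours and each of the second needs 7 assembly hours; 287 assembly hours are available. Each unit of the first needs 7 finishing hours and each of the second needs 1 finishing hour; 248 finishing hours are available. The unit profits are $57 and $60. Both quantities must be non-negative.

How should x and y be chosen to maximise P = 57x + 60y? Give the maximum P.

x = 56/3, y = 67/3, maximum P = 2404

Extreme points and P = 57x + 60y:
  (0, 0) → P = 0
  (0, 257/9) → P = 5140/3
  (248/7, 0) → P = 14136/7
  (56/3, 67/3) → P = 2404
  (69/2, 13/2) → P = 4713/2

The optimum lies where 3x + 9y = 257 and 7x + 7y = 287.
Solving simultaneously gives x = 56/3, y = 67/3.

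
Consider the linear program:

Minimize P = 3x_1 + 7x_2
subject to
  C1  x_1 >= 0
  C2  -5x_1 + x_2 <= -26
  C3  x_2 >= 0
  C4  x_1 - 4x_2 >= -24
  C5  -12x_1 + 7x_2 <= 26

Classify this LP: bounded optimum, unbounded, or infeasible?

Extreme points and P = 3x_1 + 7x_2:
  (26/5, 0) → P = 78/5
  (128/19, 146/19) → P = 74
The feasible region has finitely many vertices and no improving ray; the minimum is 78/5 at (26/5, 0).

bounded optimum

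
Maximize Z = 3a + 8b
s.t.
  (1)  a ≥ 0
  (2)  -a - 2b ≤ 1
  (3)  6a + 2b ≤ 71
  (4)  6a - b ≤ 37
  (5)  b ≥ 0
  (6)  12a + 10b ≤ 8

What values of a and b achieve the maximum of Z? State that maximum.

Vertices and Z = 3a + 8b:
  (0, 0) → Z = 0
  (0, 4/5) → Z = 32/5
  (2/3, 0) → Z = 2

The binding constraints are a = 0 and 12a + 10b = 8.
Solving simultaneously gives a = 0, b = 4/5.

a = 0, b = 4/5, maximum Z = 32/5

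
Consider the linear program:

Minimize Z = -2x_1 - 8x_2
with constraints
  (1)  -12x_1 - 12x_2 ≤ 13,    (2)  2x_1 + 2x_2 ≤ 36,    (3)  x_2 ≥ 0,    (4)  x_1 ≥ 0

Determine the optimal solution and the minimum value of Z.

x_1 = 0, x_2 = 18, minimum Z = -144

The binding constraints are 2x_1 + 2x_2 = 36 and x_1 = 0.
Solving simultaneously gives x_1 = 0, x_2 = 18.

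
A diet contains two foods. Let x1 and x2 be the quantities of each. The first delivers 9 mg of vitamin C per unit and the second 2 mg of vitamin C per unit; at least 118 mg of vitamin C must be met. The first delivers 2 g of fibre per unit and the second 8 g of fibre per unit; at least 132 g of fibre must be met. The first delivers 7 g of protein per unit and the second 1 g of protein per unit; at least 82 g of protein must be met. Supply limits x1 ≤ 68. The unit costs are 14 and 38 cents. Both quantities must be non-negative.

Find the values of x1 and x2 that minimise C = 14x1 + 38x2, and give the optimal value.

x1 = 10, x2 = 14, minimum C = 672

Corner points and C = 14x1 + 38x2:
  (0, 82) → C = 3116
  (66, 0) → C = 924
  (68, 0) → C = 952
  (10, 14) → C = 672
  (46/5, 88/5) → C = 3988/5
The feasible region is unbounded (it extends along (0, 1)), but C strictly increases along every unbounded feasible direction, so there is no improving ray and the minimum is attained at a vertex.

At the optimal vertex, 9x1 + 2x2 = 118 and 2x1 + 8x2 = 132.
Solving simultaneously gives x1 = 10, x2 = 14.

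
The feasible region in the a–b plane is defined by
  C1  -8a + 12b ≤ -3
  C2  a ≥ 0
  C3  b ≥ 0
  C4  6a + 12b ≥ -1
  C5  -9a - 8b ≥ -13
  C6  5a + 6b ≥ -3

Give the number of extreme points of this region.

The feasible vertices (each the meet of two boundaries and inside every other half-plane) are:
  (3/8, 0)
  (45/43, 77/172)
  (13/9, 0)

3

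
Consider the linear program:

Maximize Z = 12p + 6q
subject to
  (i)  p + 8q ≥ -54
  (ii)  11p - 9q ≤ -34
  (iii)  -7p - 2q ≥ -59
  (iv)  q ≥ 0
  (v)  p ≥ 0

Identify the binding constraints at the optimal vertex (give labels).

(iii) and (v)

Extreme points and Z = 12p + 6q:
  (463/85, 887/85) → Z = 10878/85
  (0, 34/9) → Z = 68/3
  (0, 59/2) → Z = 177

The maximum is at (0, 59/2). Substituting into each constraint, equality holds for (iii) and (v); the remaining constraints have slack.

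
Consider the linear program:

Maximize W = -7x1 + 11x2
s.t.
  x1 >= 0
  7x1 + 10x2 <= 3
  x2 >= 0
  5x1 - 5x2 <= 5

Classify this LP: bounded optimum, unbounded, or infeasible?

Corner points and W = -7x1 + 11x2:
  (0, 3/10) → W = 33/10
  (0, 0) → W = 0
  (3/7, 0) → W = -3
The feasible region has finitely many vertices and no improving ray; the maximum is 33/10 at (0, 3/10).

bounded optimum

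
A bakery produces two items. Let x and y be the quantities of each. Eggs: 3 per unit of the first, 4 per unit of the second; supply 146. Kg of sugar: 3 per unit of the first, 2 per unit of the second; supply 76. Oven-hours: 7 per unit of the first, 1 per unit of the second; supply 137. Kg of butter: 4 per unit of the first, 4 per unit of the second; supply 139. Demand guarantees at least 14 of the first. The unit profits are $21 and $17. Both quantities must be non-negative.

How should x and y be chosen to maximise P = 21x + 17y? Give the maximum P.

Vertices and P = 21x + 17y:
  (137/7, 0) → P = 411
  (14, 0) → P = 294
  (18, 11) → P = 565
  (14, 17) → P = 583

The binding constraints are 3x + 2y = 76 and x = 14.
Solving simultaneously gives x = 14, y = 17.

x = 14, y = 17, maximum P = 583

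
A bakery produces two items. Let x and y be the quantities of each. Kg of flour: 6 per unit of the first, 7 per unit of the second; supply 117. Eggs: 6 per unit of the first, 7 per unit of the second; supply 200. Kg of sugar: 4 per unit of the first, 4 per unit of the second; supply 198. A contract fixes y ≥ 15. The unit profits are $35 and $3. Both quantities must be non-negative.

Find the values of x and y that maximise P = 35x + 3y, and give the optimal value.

x = 2, y = 15, maximum P = 115

Corner points and P = 35x + 3y:
  (0, 117/7) → P = 351/7
  (0, 15) → P = 45
  (2, 15) → P = 115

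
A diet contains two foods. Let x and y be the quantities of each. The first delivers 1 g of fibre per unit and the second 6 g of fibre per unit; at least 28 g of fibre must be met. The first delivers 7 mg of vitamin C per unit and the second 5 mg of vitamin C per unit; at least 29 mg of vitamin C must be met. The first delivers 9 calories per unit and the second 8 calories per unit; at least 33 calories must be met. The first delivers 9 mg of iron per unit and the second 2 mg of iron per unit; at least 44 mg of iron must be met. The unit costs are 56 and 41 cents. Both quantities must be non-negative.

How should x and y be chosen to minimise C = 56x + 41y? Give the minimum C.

Feasible corners and C = 56x + 41y:
  (0, 22) → C = 902
  (28, 0) → C = 1568
  (4, 4) → C = 388
The feasible region is unbounded (it extends along (0, 1), (1, 0)), but C strictly increases along every unbounded feasible direction, so there is no improving ray and the minimum is attained at a vertex.

x = 4, y = 4, minimum C = 388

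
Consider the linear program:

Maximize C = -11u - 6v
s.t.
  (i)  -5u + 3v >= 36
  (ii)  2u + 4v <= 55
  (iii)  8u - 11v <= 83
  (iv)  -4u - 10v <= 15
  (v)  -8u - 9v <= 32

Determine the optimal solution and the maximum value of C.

u = -89/2, v = 36, maximum C = 547/2

Extreme points and C = -11u - 6v:
  (21/26, 347/26) → C = -2313/26
  (-140/23, 128/69) → C = 1284/23
  (-89/2, 36) → C = 547/2

The optimum lies where 2u + 4v = 55 and -8u - 9v = 32.
Solving simultaneously gives u = -89/2, v = 36.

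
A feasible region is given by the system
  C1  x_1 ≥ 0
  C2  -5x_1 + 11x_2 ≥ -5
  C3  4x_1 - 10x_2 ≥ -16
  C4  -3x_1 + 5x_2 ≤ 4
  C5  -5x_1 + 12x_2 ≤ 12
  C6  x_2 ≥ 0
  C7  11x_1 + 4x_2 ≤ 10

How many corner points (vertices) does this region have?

Pairwise boundary intersections that survive every other constraint:
  (0, 4/5)
  (0, 0)
  (34/67, 74/67)
  (10/11, 0)

4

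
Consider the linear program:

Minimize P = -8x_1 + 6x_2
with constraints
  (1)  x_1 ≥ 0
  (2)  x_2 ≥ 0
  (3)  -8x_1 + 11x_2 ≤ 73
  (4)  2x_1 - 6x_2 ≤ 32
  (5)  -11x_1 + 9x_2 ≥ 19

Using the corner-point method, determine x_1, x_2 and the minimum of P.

Feasible corners and P = -8x_1 + 6x_2:
  (0, 73/11) → P = 438/11
  (0, 19/9) → P = 38/3
  (64/7, 93/7) → P = 46/7

The optimum lies where -8x_1 + 11x_2 = 73 and -11x_1 + 9x_2 = 19.
Solving simultaneously gives x_1 = 64/7, x_2 = 93/7.

x_1 = 64/7, x_2 = 93/7, minimum P = 46/7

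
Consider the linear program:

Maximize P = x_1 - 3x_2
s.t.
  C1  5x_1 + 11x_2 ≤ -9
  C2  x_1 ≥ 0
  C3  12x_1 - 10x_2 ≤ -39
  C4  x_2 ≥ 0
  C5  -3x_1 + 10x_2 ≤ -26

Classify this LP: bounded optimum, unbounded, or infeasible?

infeasible

The boundaries x_2 = 0 and -3x_1 + 10x_2 = -26 meet at (26/3, 0), but that point violates 5x_1 + 11x_2 ≤ -9. Every candidate vertex is excluded by some other constraint, so the feasible region is empty.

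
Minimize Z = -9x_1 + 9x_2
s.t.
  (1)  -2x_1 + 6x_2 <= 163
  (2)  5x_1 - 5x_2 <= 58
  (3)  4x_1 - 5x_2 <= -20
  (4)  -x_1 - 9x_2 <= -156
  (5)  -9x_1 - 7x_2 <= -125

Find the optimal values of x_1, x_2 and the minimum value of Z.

Feasible corners and Z = -9x_1 + 9x_2:
  (695/14, 306/7) → Z = -747/14
  (-23/4, 101/4) → Z = 279
  (600/41, 644/41) → Z = 396/41
  (33/74, 1279/74) → Z = 5607/37

x_1 = 695/14, x_2 = 306/7, minimum Z = -747/14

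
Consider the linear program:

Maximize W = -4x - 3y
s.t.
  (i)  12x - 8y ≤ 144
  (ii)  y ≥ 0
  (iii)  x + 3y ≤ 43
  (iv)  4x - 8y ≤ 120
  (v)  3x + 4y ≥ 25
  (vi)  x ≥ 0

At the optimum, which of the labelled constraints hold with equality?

Vertices and W = -4x - 3y:
  (12, 0) → W = -48
  (194/11, 93/11) → W = -1055/11
  (25/3, 0) → W = -100/3
  (0, 43/3) → W = -43
  (0, 25/4) → W = -75/4

The maximum is at (0, 25/4). Substituting into each constraint, equality holds for (v) and (vi); the remaining constraints have slack.

(v) and (vi)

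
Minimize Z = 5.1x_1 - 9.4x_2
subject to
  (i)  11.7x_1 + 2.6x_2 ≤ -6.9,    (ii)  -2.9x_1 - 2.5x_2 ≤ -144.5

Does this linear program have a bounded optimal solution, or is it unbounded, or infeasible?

From the feasible point (-39295/2171, 171066/2171), moving in the direction (-2.6, 11.7) keeps every constraint satisfied while Z decreases without bound.

unbounded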